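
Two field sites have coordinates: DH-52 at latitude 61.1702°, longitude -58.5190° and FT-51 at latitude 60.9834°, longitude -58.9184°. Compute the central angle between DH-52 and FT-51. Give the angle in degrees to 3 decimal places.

0.269°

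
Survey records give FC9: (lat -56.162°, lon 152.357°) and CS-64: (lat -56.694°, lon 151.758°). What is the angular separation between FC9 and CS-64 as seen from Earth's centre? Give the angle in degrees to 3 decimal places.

Δφ = -0.5320°,  Δλ = -0.5990°
a = sin²(Δφ/2) + cos φ₁ cos φ₂ sin²(Δλ/2) = 0.000030
c = 2·arcsin(√a) = 0.010938 rad = 0.6267°

0.627°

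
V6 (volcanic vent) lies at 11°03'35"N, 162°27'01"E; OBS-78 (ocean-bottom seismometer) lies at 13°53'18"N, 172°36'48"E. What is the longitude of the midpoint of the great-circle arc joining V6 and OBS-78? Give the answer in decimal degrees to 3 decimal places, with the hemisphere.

V6: φ = +11.05972°, λ = +162.45028°
OBS-78: φ = +13.88833°, λ = +172.61333°
Bx = cos φ₂ cos Δλ = 0.955534,  By = cos φ₂ sin Δλ = 0.171292
φₘ = atan2(sin φ₁ + sin φ₂, √((cos φ₁ + Bx)² + By²)) = 12.52170°
λₘ = λ₁ + atan2(By, cos φ₁ + Bx) = 167.50398°

167.504°E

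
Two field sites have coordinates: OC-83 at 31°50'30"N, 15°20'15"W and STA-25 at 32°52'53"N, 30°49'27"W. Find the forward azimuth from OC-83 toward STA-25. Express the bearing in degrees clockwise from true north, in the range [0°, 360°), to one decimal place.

OC-83: φ = +31.84167°, λ = -15.33750°
STA-25: φ = +32.88139°, λ = -30.82417°
Δλ = -15.4867°
y = sin Δλ · cos φ₂ = -0.224237
x = cos φ₁ sin φ₂ − sin φ₁ cos φ₂ cos Δλ = 0.034232
θ = atan2(y, x) = -81.3203° → 278.6797° (mod 360°)

278.7°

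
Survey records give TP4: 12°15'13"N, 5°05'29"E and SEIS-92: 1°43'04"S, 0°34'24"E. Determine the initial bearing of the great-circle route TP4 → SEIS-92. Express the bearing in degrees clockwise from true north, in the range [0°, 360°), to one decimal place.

198.1°

TP4: φ = +12.25361°, λ = +5.09139°
SEIS-92: φ = -1.71778°, λ = +0.57333°
Δλ = -4.5181°
y = sin Δλ · cos φ₂ = -0.078738
x = cos φ₁ sin φ₂ − sin φ₁ cos φ₂ cos Δλ = -0.240778
θ = atan2(y, x) = -161.8915° → 198.1085° (mod 360°)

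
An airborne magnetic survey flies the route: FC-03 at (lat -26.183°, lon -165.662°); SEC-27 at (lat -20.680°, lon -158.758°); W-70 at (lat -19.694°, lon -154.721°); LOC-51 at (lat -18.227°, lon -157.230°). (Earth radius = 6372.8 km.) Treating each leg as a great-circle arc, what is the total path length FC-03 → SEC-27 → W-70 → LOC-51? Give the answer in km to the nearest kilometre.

1679 km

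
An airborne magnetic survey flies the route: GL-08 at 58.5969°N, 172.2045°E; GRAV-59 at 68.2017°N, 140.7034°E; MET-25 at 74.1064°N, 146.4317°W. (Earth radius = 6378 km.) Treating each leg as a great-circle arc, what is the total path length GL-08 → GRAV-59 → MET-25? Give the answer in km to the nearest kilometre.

4387 km

GL-08→GRAV-59: c = 0.292702 rad, d = 1866.86 km
GRAV-59→MET-25: c = 0.395086 rad, d = 2519.86 km
Total = 1866.86 + 2519.86 = 4386.72 km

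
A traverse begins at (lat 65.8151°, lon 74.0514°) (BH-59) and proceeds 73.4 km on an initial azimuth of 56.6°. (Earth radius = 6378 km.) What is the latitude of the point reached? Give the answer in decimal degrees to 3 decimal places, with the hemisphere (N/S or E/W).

δ = d/R = 73.4/6378 = 0.011508 rad
φ₂ = arcsin(sin φ₁ cos δ + cos φ₁ sin δ cos θ)
   = arcsin(0.91223·0.99993 + 0.40968·0.01151·0.55048) = 66.17210°
λ₂ = λ₁ + atan2(sin θ sin δ cos φ₁, cos δ − sin φ₁ sin φ₂) = 75.41410°

66.172°N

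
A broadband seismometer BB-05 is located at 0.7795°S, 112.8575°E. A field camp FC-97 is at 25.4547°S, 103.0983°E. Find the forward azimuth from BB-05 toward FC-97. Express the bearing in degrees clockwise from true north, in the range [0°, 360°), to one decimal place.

Δλ = -9.7592°
y = sin Δλ · cos φ₂ = -0.153053
x = cos φ₁ sin φ₂ − sin φ₁ cos φ₂ cos Δλ = -0.417652
θ = atan2(y, x) = -159.8741° → 200.1259° (mod 360°)

200.1°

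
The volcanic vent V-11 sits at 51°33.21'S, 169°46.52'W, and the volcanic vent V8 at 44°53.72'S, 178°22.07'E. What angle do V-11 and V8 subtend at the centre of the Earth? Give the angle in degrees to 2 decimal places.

V-11: φ = -51.55350°, λ = -169.77533°
V8: φ = -44.89533°, λ = +178.36783°
Δφ = 6.6582°,  Δλ = -11.8568°
a = sin²(Δφ/2) + cos φ₁ cos φ₂ sin²(Δλ/2) = 0.008071
c = 2·arcsin(√a) = 0.179922 rad = 10.3087°

10.31°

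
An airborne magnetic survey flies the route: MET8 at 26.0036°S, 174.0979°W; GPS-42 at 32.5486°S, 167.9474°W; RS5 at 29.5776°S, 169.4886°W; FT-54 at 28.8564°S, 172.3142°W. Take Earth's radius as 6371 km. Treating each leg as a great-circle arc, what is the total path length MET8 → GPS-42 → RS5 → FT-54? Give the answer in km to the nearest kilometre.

1588 km

MET8→GPS-42: c = 0.147635 rad, d = 940.58 km
GPS-42→RS5: c = 0.056740 rad, d = 361.49 km
RS5→FT-54: c = 0.044843 rad, d = 285.70 km
Total = 940.58 + 361.49 + 285.70 = 1587.77 km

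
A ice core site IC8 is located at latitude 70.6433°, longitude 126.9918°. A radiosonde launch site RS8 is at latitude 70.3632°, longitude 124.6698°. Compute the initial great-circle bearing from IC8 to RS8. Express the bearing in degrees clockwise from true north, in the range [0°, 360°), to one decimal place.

251.2°

Δλ = -2.3220°
y = sin Δλ · cos φ₂ = -0.013615
x = cos φ₁ sin φ₂ − sin φ₁ cos φ₂ cos Δλ = -0.004628
θ = atan2(y, x) = -108.7744° → 251.2256° (mod 360°)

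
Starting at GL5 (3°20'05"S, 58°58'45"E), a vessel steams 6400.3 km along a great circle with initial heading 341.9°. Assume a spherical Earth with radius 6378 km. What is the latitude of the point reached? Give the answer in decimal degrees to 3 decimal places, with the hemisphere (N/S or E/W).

GL5: φ = -3.33472°, λ = +58.97917°
δ = d/R = 6400.3/6378 = 1.003496 rad
φ₂ = arcsin(sin φ₁ cos δ + cos φ₁ sin δ cos θ)
   = arcsin(-0.05817·0.53736 + 0.99831·0.84335·0.95052) = 50.26483°
λ₂ = λ₁ + atan2(sin θ sin δ cos φ₁, cos δ − sin φ₁ sin φ₂) = 34.78199°

50.265°N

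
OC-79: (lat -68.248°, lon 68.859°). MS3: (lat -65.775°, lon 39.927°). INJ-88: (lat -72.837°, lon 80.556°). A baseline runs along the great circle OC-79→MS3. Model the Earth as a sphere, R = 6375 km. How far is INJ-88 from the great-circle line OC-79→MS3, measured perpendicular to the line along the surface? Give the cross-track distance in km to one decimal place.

555.4 km

δ₁₃ = central angle OC-79→INJ-88 = 0.104707 rad  (haversine)
θ₁₃ = bearing OC-79→INJ-88 = 145.082°,  θ₁₂ = bearing OC-79→MS3 = 268.726°
dₓₜ = R·arcsin(sin δ₁₃ · sin(θ₁₃ − θ₁₂)) = 6375·arcsin(0.10452·sin(-123.644°)) = -555.381 km
|dₓₜ| = 555.381 km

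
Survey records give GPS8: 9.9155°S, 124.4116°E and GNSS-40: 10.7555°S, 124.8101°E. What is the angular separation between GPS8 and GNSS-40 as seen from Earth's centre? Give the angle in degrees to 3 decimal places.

0.927°

Δφ = -0.8400°,  Δλ = 0.3985°
a = sin²(Δφ/2) + cos φ₁ cos φ₂ sin²(Δλ/2) = 0.000065
c = 2·arcsin(√a) = 0.016179 rad = 0.9270°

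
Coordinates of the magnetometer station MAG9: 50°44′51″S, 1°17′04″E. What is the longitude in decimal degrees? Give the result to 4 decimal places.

1° + 17′/60 + 4″/3600 = 1 + 0.28333 + 0.00111 = 1.2844°

1.2844°E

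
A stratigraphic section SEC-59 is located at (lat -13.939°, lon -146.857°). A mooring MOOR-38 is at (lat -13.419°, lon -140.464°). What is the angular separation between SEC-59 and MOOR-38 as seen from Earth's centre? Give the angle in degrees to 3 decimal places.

6.233°

Δφ = 0.5200°,  Δλ = 6.3930°
a = sin²(Δφ/2) + cos φ₁ cos φ₂ sin²(Δλ/2) = 0.002956
c = 2·arcsin(√a) = 0.108790 rad = 6.2332°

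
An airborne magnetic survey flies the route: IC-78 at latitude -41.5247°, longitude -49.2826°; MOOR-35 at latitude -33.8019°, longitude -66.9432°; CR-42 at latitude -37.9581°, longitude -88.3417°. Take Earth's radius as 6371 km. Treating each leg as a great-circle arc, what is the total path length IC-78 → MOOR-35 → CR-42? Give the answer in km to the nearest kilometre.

IC-78→MOOR-35: c = 0.277988 rad, d = 1771.06 km
MOOR-35→CR-42: c = 0.310420 rad, d = 1977.69 km
Total = 1771.06 + 1977.69 = 3748.75 km

3749 km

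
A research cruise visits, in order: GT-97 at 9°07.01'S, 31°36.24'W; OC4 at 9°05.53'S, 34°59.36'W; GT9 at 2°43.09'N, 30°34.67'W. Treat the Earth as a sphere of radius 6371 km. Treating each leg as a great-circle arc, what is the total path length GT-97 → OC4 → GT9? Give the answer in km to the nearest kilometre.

1773 km

GT-97: φ = -9.11683°, λ = -31.60400°
OC4: φ = -9.09217°, λ = -34.98933°
GT9: φ = +2.71817°, λ = -30.57783°
GT-97→OC4: c = 0.058342 rad, d = 371.70 km
OC4→GT9: c = 0.219950 rad, d = 1401.30 km
Total = 371.70 + 1401.30 = 1773.00 km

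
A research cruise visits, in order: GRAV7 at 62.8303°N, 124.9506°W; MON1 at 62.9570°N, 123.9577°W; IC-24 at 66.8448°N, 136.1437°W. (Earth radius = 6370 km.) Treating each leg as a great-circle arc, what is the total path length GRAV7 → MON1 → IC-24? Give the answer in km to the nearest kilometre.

GRAV7→MON1: c = 0.008200 rad, d = 52.23 km
MON1→IC-24: c = 0.112573 rad, d = 717.09 km
Total = 52.23 + 717.09 = 769.32 km

769 km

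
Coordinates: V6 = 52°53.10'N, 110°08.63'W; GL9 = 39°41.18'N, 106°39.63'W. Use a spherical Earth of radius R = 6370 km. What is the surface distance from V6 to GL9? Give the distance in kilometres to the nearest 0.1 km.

V6: φ = +52.88500°, λ = -110.14383°
GL9: φ = +39.68633°, λ = -106.66050°
Δφ = -13.1987°,  Δλ = 3.4833°
a = sin²(Δφ/2) + cos φ₁ cos φ₂ sin²(Δλ/2) = 0.013637
c = 2·arcsin(√a) = 0.234088 rad = 13.4122°
d = R·c = 6370 × 0.234088 = 1491.1 km

1491.1 km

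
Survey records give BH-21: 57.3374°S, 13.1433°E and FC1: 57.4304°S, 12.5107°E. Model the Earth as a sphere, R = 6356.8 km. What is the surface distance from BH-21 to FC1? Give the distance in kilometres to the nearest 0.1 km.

Δφ = -0.0930°,  Δλ = -0.6326°
a = sin²(Δφ/2) + cos φ₁ cos φ₂ sin²(Δλ/2) = 0.000010
c = 2·arcsin(√a) = 0.006169 rad = 0.3534°
d = R·c = 6356.8 × 0.006169 = 39.2 km

39.2 km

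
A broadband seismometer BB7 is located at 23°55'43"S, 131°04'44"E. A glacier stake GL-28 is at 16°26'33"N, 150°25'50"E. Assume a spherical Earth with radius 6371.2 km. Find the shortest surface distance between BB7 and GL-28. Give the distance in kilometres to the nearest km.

BB7: φ = -23.92861°, λ = +131.07889°
GL-28: φ = +16.44250°, λ = +150.43056°
Δφ = 40.3711°,  Δλ = 19.3517°
a = sin²(Δφ/2) + cos φ₁ cos φ₂ sin²(Δλ/2) = 0.143832
c = 2·arcsin(√a) = 0.777976 rad = 44.5748°
d = R·c = 6371.2 × 0.777976 = 4956.6 km

4957 km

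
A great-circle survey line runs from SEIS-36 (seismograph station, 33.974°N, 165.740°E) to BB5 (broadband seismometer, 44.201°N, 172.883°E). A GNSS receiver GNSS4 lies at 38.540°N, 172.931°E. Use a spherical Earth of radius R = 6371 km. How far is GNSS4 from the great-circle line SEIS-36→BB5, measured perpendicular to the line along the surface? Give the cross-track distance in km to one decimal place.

325.4 km

δ₁₃ = central angle SEIS-36→GNSS4 = 0.128741 rad  (haversine)
θ₁₃ = bearing SEIS-36→GNSS4 = 49.696°,  θ₁₂ = bearing SEIS-36→BB5 = 26.264°
dₓₜ = R·arcsin(sin δ₁₃ · sin(θ₁₃ − θ₁₂)) = 6371·arcsin(0.12839·sin(23.433°)) = 325.415 km
|dₓₜ| = 325.415 km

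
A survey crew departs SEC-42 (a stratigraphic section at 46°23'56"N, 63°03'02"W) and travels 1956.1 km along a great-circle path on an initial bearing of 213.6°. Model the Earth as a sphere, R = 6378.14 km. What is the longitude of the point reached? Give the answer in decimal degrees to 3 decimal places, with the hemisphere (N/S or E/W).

SEC-42: φ = +46.39889°, λ = -63.05056°
δ = d/R = 1956.1/6378.14 = 0.306688 rad
φ₂ = arcsin(sin φ₁ cos δ + cos φ₁ sin δ cos θ)
   = arcsin(0.72416·0.95334 + 0.68963·0.30190·-0.83292) = 31.12802°
λ₂ = λ₁ + atan2(sin θ sin δ cos φ₁, cos δ − sin φ₁ sin φ₂) = -74.30536°

74.305°W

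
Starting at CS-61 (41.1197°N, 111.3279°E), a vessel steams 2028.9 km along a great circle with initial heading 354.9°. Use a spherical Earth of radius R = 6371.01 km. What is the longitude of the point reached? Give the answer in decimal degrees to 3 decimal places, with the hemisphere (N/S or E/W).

108.206°E

δ = d/R = 2028.9/6371.01 = 0.318458 rad
φ₂ = arcsin(sin φ₁ cos δ + cos φ₁ sin δ cos θ)
   = arcsin(0.65763·0.94972 + 0.75334·0.31310·0.99604) = 59.26117°
λ₂ = λ₁ + atan2(sin θ sin δ cos φ₁, cos δ − sin φ₁ sin φ₂) = 108.20635°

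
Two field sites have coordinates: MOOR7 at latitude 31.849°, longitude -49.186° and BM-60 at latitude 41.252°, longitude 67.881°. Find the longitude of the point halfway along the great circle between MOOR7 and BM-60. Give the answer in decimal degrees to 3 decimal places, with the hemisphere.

3.658°E

Bx = cos φ₂ cos Δλ = -0.342101,  By = cos φ₂ sin Δλ = 0.669474
φₘ = atan2(sin φ₁ + sin φ₂, √((cos φ₁ + Bx)² + By²)) = 54.71567°
λₘ = λ₁ + atan2(By, cos φ₁ + Bx) = 3.65842°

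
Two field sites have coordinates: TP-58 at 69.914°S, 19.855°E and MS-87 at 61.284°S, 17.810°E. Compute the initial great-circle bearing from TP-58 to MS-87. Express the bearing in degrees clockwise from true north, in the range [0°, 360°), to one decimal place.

Δλ = -2.0450°
y = sin Δλ · cos φ₂ = -0.017145
x = cos φ₁ sin φ₂ − sin φ₁ cos φ₂ cos Δλ = 0.149766
θ = atan2(y, x) = -6.5308° → 353.4692° (mod 360°)

353.5°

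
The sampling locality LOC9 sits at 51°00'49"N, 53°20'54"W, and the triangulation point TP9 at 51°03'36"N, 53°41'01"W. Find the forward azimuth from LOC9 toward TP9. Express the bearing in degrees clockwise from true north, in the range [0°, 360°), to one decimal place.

LOC9: φ = +51.01361°, λ = -53.34833°
TP9: φ = +51.06000°, λ = -53.68361°
Δλ = -0.3353°
y = sin Δλ · cos φ₂ = -0.003678
x = cos φ₁ sin φ₂ − sin φ₁ cos φ₂ cos Δλ = 0.000818
θ = atan2(y, x) = -77.4606° → 282.5394° (mod 360°)

282.5°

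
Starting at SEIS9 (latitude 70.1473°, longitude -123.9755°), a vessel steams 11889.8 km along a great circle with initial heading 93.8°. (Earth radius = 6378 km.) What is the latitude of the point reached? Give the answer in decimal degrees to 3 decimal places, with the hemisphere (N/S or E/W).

δ = d/R = 11889.8/6378 = 1.864189 rad
φ₂ = arcsin(sin φ₁ cos δ + cos φ₁ sin δ cos θ)
   = arcsin(0.94057·-0.28920 + 0.33960·0.95727·-0.06627) = -17.07117°
λ₂ = λ₁ + atan2(sin θ sin δ cos φ₁, cos δ − sin φ₁ sin φ₂) = -31.66477°

17.071°S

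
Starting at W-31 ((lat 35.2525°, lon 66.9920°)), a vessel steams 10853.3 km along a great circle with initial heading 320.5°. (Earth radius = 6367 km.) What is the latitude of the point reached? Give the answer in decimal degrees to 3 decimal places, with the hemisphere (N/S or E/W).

33.194°N

δ = d/R = 10853.3/6367 = 1.704618 rad
φ₂ = arcsin(sin φ₁ cos δ + cos φ₁ sin δ cos θ)
   = arcsin(0.57718·-0.13342 + 0.81662·0.99106·0.77162) = 33.19422°
λ₂ = λ₁ + atan2(sin θ sin δ cos φ₁, cos δ − sin φ₁ sin φ₂) = -64.12938°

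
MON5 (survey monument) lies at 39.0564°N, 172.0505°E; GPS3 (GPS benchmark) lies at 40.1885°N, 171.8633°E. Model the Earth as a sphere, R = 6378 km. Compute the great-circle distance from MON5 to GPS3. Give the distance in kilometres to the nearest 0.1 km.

Δφ = 1.1321°,  Δλ = -0.1872°
a = sin²(Δφ/2) + cos φ₁ cos φ₂ sin²(Δλ/2) = 0.000099
c = 2·arcsin(√a) = 0.019918 rad = 1.1412°
d = R·c = 6378 × 0.019918 = 127.0 km

127.0 km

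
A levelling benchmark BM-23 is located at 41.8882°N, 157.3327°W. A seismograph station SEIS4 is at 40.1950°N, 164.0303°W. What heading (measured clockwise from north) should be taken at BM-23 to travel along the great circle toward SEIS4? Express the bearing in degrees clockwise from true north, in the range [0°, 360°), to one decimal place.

Δλ = -6.6976°
y = sin Δλ · cos φ₂ = -0.089087
x = cos φ₁ sin φ₂ − sin φ₁ cos φ₂ cos Δλ = -0.026067
θ = atan2(y, x) = -106.3095° → 253.6905° (mod 360°)

253.7°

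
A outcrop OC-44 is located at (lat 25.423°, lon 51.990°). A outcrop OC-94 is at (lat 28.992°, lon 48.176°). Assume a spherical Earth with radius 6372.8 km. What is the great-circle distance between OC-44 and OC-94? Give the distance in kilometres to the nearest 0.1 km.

547.6 km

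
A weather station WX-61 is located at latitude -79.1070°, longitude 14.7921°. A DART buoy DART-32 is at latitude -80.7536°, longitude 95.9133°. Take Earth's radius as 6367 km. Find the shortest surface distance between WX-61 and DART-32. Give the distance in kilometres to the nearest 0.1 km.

1457.6 km

Δφ = -1.6466°,  Δλ = 81.1212°
a = sin²(Δφ/2) + cos φ₁ cos φ₂ sin²(Δλ/2) = 0.013045
c = 2·arcsin(√a) = 0.228933 rad = 13.1169°
d = R·c = 6367 × 0.228933 = 1457.6 km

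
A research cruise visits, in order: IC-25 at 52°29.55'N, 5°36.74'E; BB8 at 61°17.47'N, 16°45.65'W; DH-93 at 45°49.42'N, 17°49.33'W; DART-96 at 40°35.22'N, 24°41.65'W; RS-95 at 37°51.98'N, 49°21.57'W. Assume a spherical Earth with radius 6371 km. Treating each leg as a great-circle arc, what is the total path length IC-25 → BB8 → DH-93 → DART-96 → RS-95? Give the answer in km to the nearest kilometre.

IC-25: φ = +52.49250°, λ = +5.61233°
BB8: φ = +61.29117°, λ = -16.76083°
DH-93: φ = +45.82367°, λ = -17.82217°
DART-96: φ = +40.58700°, λ = -24.69417°
RS-95: φ = +37.86633°, λ = -49.35950°
IC-25→BB8: c = 0.260677 rad, d = 1660.77 km
BB8→DH-93: c = 0.270174 rad, d = 1721.28 km
DH-93→DART-96: c = 0.126383 rad, d = 805.19 km
DART-96→RS-95: c = 0.335721 rad, d = 2138.88 km
Total = 1660.77 + 1721.28 + 805.19 + 2138.88 = 6326.11 km

6326 km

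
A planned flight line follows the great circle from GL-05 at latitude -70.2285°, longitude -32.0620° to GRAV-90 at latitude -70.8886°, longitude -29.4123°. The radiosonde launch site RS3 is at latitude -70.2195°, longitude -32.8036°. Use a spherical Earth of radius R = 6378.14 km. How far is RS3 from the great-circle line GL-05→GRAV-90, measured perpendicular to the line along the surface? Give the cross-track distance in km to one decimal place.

δ₁₃ = central angle GL-05→RS3 = 0.004382 rad  (haversine)
θ₁₃ = bearing GL-05→RS3 = 271.705°,  θ₁₂ = bearing GL-05→GRAV-90 = 128.058°
dₓₜ = R·arcsin(sin δ₁₃ · sin(θ₁₃ − θ₁₂)) = 6378.14·arcsin(0.00438·sin(143.647°)) = 16.567 km
|dₓₜ| = 16.567 km

16.6 km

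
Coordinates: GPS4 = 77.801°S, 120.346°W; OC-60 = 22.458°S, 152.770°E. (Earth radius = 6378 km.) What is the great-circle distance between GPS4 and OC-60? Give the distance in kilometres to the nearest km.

Δφ = 55.3430°,  Δλ = -86.8840°
a = sin²(Δφ/2) + cos φ₁ cos φ₂ sin²(Δλ/2) = 0.308002
c = 2·arcsin(√a) = 1.176677 rad = 67.4186°
d = R·c = 6378 × 1.176677 = 7504.8 km

7505 km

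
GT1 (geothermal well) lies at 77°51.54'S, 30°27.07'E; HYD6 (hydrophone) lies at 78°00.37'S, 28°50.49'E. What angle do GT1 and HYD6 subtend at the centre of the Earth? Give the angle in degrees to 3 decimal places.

0.367°

GT1: φ = -77.85900°, λ = +30.45117°
HYD6: φ = -78.00617°, λ = +28.84150°
Δφ = -0.1472°,  Δλ = -1.6097°
a = sin²(Δφ/2) + cos φ₁ cos φ₂ sin²(Δλ/2) = 0.000010
c = 2·arcsin(√a) = 0.006410 rad = 0.3673°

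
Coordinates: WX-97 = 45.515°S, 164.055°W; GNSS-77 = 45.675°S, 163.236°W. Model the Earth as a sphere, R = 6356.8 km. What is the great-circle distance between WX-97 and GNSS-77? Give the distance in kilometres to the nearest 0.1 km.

Δφ = -0.1600°,  Δλ = 0.8190°
a = sin²(Δφ/2) + cos φ₁ cos φ₂ sin²(Δλ/2) = 0.000027
c = 2·arcsin(√a) = 0.010385 rad = 0.5950°
d = R·c = 6356.8 × 0.010385 = 66.0 km

66.0 km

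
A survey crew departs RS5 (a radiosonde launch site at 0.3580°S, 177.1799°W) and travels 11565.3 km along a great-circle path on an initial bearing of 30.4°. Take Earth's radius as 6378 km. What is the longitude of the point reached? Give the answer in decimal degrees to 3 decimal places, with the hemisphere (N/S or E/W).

61.622°W

δ = d/R = 11565.3/6378 = 1.813311 rad
φ₂ = arcsin(sin φ₁ cos δ + cos φ₁ sin δ cos θ)
   = arcsin(-0.00625·-0.24014 + 0.99998·0.97074·0.86251) = 57.00921°
λ₂ = λ₁ + atan2(sin θ sin δ cos φ₁, cos δ − sin φ₁ sin φ₂) = -61.62234°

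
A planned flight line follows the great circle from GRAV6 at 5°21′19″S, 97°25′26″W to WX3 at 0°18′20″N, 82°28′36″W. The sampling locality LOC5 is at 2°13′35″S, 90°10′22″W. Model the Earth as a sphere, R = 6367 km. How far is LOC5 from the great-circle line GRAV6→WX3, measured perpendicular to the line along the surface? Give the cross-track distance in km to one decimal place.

42.7 km

GRAV6: φ = -5.35528°, λ = -97.42389°
WX3: φ = +0.30556°, λ = -82.47667°
LOC5: φ = -2.22639°, λ = -90.17278°
δ₁₃ = central angle GRAV6→LOC5 = 0.137566 rad  (haversine)
θ₁₃ = bearing GRAV6→LOC5 = 66.884°,  θ₁₂ = bearing GRAV6→WX3 = 69.686°
dₓₜ = R·arcsin(sin δ₁₃ · sin(θ₁₃ − θ₁₂)) = 6367·arcsin(0.13713·sin(-2.801°)) = -42.674 km
|dₓₜ| = 42.674 km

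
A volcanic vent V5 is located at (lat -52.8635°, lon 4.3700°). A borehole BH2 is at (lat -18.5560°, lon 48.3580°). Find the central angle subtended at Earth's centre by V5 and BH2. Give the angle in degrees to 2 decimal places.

Δφ = 34.3075°,  Δλ = 43.9880°
a = sin²(Δφ/2) + cos φ₁ cos φ₂ sin²(Δλ/2) = 0.167261
c = 2·arcsin(√a) = 0.842663 rad = 48.2810°

48.28°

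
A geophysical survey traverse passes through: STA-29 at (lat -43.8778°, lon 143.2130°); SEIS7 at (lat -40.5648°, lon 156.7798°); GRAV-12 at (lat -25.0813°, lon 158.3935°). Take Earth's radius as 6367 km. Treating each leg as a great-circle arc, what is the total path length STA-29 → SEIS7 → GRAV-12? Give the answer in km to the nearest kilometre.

2901 km

STA-29→SEIS7: c = 0.184383 rad, d = 1173.97 km
SEIS7→GRAV-12: c = 0.271258 rad, d = 1727.10 km
Total = 1173.97 + 1727.10 = 2901.07 km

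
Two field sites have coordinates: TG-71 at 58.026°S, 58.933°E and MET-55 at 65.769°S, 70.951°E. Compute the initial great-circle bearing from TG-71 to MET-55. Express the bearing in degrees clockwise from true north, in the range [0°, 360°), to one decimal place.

149.0°

Δλ = 12.0180°
y = sin Δλ · cos φ₂ = 0.085456
x = cos φ₁ sin φ₂ − sin φ₁ cos φ₂ cos Δλ = -0.142361
θ = atan2(y, x) = 149.0244° → 149.0244° (mod 360°)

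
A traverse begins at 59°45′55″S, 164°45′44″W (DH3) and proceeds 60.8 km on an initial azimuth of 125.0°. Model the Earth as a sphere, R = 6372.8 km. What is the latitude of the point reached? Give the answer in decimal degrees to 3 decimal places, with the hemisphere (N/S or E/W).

60.076°S

DH3: φ = -59.76528°, λ = -164.76222°
δ = d/R = 60.8/6372.8 = 0.009541 rad
φ₂ = arcsin(sin φ₁ cos δ + cos φ₁ sin δ cos θ)
   = arcsin(-0.86397·0.99995 + 0.50354·0.00954·-0.57358) = -60.07578°
λ₂ = λ₁ + atan2(sin θ sin δ cos φ₁, cos δ − sin φ₁ sin φ₂) = -163.86459°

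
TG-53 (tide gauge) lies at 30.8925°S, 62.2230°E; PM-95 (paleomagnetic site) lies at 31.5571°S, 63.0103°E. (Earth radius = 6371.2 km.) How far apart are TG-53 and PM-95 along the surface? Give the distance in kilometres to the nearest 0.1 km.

105.2 km

Δφ = -0.6646°,  Δλ = 0.7873°
a = sin²(Δφ/2) + cos φ₁ cos φ₂ sin²(Δλ/2) = 0.000068
c = 2·arcsin(√a) = 0.016511 rad = 0.9460°
d = R·c = 6371.2 × 0.016511 = 105.2 km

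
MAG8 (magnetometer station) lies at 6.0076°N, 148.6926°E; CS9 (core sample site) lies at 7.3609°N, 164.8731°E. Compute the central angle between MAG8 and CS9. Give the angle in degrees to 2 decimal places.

16.13°

Δφ = 1.3533°,  Δλ = 16.1805°
a = sin²(Δφ/2) + cos φ₁ cos φ₂ sin²(Δλ/2) = 0.019674
c = 2·arcsin(√a) = 0.281457 rad = 16.1263°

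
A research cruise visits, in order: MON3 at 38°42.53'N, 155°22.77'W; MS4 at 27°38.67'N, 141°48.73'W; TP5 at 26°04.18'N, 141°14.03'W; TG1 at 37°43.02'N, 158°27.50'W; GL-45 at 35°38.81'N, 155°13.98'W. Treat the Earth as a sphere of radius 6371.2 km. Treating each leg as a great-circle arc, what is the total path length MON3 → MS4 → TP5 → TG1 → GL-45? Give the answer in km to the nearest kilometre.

MON3: φ = +38.70883°, λ = -155.37950°
MS4: φ = +27.64450°, λ = -141.81217°
TP5: φ = +26.06967°, λ = -141.23383°
TG1: φ = +37.71700°, λ = -158.45833°
GL-45: φ = +35.64683°, λ = -155.23300°
MON3→MS4: c = 0.276111 rad, d = 1759.16 km
MS4→TP5: c = 0.028923 rad, d = 184.28 km
TP5→TG1: c = 0.325342 rad, d = 2072.82 km
TG1→GL-45: c = 0.057816 rad, d = 368.36 km
Total = 1759.16 + 184.28 + 2072.82 + 368.36 = 4384.62 km

4385 km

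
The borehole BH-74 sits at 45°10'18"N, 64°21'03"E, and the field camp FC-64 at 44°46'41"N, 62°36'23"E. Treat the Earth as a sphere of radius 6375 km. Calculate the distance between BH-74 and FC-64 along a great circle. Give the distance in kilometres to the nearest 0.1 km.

144.1 km

BH-74: φ = +45.17167°, λ = +64.35083°
FC-64: φ = +44.77806°, λ = +62.60639°
Δφ = -0.3936°,  Δλ = -1.7444°
a = sin²(Δφ/2) + cos φ₁ cos φ₂ sin²(Δλ/2) = 0.000128
c = 2·arcsin(√a) = 0.022607 rad = 1.2953°
d = R·c = 6375 × 0.022607 = 144.1 km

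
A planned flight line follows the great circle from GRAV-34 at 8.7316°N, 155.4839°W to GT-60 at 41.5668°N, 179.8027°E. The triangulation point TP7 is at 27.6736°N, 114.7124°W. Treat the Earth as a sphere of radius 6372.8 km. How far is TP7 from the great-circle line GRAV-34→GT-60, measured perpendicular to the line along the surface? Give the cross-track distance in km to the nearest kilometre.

δ₁₃ = central angle GRAV-34→TP7 = 0.747458 rad  (haversine)
θ₁₃ = bearing GRAV-34→TP7 = 58.297°,  θ₁₂ = bearing GRAV-34→GT-60 = 330.489°
dₓₜ = R·arcsin(sin δ₁₃ · sin(θ₁₃ − θ₁₂)) = 6372.8·arcsin(0.67978·sin(-272.192°)) = 4759.078 km
|dₓₜ| = 4759.078 km

4759 km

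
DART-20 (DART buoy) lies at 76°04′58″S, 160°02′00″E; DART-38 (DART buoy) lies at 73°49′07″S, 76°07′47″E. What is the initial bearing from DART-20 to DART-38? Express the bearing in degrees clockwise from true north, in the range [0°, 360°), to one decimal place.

DART-20: φ = -76.08278°, λ = +160.03333°
DART-38: φ = -73.81861°, λ = +76.12972°
Δλ = -83.9036°
y = sin Δλ · cos φ₂ = -0.277103
x = cos φ₁ sin φ₂ − sin φ₁ cos φ₂ cos Δλ = -0.202264
θ = atan2(y, x) = -126.1266° → 233.8734° (mod 360°)

233.9°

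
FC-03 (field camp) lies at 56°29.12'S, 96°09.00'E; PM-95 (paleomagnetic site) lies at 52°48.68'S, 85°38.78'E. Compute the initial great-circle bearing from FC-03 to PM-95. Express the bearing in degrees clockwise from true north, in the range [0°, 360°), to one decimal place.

FC-03: φ = -56.48533°, λ = +96.15000°
PM-95: φ = -52.81133°, λ = +85.64633°
Δλ = -10.5037°
y = sin Δλ · cos φ₂ = -0.110189
x = cos φ₁ sin φ₂ − sin φ₁ cos φ₂ cos Δλ = 0.055635
θ = atan2(y, x) = -63.2105° → 296.7895° (mod 360°)

296.8°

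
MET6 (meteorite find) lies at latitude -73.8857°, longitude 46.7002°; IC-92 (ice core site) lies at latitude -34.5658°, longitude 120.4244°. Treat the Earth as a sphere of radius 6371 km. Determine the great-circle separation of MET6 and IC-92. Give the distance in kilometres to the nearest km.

Δφ = 39.3199°,  Δλ = 73.7242°
a = sin²(Δφ/2) + cos φ₁ cos φ₂ sin²(Δλ/2) = 0.195441
c = 2·arcsin(√a) = 0.915849 rad = 52.4743°
d = R·c = 6371 × 0.915849 = 5834.9 km

5835 km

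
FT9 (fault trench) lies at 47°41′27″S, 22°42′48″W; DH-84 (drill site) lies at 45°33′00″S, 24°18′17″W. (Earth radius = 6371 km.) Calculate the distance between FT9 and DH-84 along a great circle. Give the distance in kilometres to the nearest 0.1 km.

FT9: φ = -47.69083°, λ = -22.71333°
DH-84: φ = -45.55000°, λ = -24.30472°
Δφ = 2.1408°,  Δλ = -1.5914°
a = sin²(Δφ/2) + cos φ₁ cos φ₂ sin²(Δλ/2) = 0.000440
c = 2·arcsin(√a) = 0.041950 rad = 2.4036°
d = R·c = 6371 × 0.041950 = 267.3 km

267.3 km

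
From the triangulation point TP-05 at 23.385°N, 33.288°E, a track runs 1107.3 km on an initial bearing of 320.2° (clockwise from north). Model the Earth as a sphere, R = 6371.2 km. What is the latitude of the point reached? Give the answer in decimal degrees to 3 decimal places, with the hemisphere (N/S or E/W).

30.855°N

δ = d/R = 1107.3/6371.2 = 0.173798 rad
φ₂ = arcsin(sin φ₁ cos δ + cos φ₁ sin δ cos θ)
   = arcsin(0.39691·0.98494 + 0.91786·0.17292·0.76828) = 30.85520°
λ₂ = λ₁ + atan2(sin θ sin δ cos φ₁, cos δ − sin φ₁ sin φ₂) = 25.87967°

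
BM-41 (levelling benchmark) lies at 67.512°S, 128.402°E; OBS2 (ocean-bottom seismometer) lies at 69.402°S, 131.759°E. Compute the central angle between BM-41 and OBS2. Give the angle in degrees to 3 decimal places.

Δφ = -1.8900°,  Δλ = 3.3570°
a = sin²(Δφ/2) + cos φ₁ cos φ₂ sin²(Δλ/2) = 0.000387
c = 2·arcsin(√a) = 0.039370 rad = 2.2558°

2.256°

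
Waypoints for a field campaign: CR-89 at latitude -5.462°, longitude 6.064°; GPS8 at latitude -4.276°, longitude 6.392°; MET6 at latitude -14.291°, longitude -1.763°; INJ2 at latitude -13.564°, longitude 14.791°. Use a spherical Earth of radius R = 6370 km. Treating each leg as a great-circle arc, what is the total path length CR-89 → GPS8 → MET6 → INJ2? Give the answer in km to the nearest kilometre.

CR-89→GPS8: c = 0.021471 rad, d = 136.77 km
GPS8→MET6: c = 0.224118 rad, d = 1427.63 km
MET6→INJ2: c = 0.280656 rad, d = 1787.78 km
Total = 136.77 + 1427.63 + 1787.78 = 3352.18 km

3352 km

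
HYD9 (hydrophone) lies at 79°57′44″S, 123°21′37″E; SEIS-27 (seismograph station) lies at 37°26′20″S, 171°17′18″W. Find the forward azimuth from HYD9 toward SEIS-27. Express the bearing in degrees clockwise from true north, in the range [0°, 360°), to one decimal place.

HYD9: φ = -79.96222°, λ = +123.36028°
SEIS-27: φ = -37.43889°, λ = -171.28833°
Δλ = 65.3514°
y = sin Δλ · cos φ₂ = 0.721655
x = cos φ₁ sin φ₂ − sin φ₁ cos φ₂ cos Δλ = 0.220113
θ = atan2(y, x) = 73.0377° → 73.0377° (mod 360°)

73.0°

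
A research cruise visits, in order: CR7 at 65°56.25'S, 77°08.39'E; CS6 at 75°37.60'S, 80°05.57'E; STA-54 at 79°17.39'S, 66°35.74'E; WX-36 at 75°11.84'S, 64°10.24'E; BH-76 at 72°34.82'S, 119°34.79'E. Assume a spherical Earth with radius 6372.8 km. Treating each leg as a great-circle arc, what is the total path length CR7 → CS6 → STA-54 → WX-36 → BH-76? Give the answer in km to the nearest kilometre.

3730 km

CR7: φ = -65.93750°, λ = +77.13983°
CS6: φ = -75.62667°, λ = +80.09283°
STA-54: φ = -79.28983°, λ = +66.59567°
WX-36: φ = -75.19733°, λ = +64.17067°
BH-76: φ = -72.58033°, λ = +119.57983°
CR7→CS6: c = 0.169905 rad, d = 1082.77 km
CS6→STA-54: c = 0.081475 rad, d = 519.22 km
STA-54→WX-36: c = 0.072021 rad, d = 458.98 km
WX-36→BH-76: c = 0.261926 rad, d = 1669.20 km
Total = 1082.77 + 519.22 + 458.98 + 1669.20 = 3730.16 km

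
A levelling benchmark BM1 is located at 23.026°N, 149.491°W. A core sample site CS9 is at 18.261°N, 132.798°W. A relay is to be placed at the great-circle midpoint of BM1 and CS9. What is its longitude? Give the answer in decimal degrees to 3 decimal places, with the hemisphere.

Bx = cos φ₂ cos Δλ = 0.909619,  By = cos φ₂ sin Δλ = 0.272778
φₘ = atan2(sin φ₁ + sin φ₂, √((cos φ₁ + Bx)² + By²)) = 20.84554°
λₘ = λ₁ + atan2(By, cos φ₁ + Bx) = -141.01274°

141.013°W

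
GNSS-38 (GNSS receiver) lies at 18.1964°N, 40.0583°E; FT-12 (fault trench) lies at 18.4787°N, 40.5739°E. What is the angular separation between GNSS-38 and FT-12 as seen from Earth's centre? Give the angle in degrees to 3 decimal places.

0.565°

Δφ = 0.2823°,  Δλ = 0.5156°
a = sin²(Δφ/2) + cos φ₁ cos φ₂ sin²(Δλ/2) = 0.000024
c = 2·arcsin(√a) = 0.009861 rad = 0.5650°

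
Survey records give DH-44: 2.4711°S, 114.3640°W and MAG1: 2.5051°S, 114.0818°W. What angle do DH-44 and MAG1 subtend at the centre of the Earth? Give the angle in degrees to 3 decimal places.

0.284°

Δφ = -0.0340°,  Δλ = 0.2822°
a = sin²(Δφ/2) + cos φ₁ cos φ₂ sin²(Δλ/2) = 0.000006
c = 2·arcsin(√a) = 0.004956 rad = 0.2840°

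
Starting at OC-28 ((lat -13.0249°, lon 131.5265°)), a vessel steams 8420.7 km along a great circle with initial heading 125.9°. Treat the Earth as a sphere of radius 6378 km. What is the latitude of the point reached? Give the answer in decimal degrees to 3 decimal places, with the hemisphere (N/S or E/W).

δ = d/R = 8420.7/6378 = 1.320273 rad
φ₂ = arcsin(sin φ₁ cos δ + cos φ₁ sin δ cos θ)
   = arcsin(-0.22537·0.24791 + 0.97427·0.96878·-0.58637) = -37.54072°
λ₂ = λ₁ + atan2(sin θ sin δ cos φ₁, cos δ − sin φ₁ sin φ₂) = -146.70355°

37.541°S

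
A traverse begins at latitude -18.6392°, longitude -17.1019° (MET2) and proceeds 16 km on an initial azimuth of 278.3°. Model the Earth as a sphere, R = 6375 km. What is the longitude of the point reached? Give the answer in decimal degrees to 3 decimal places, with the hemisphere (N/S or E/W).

δ = d/R = 16/6375 = 0.002510 rad
φ₂ = arcsin(sin φ₁ cos δ + cos φ₁ sin δ cos θ)
   = arcsin(-0.31961·1.00000 + 0.94755·0.00251·0.14436) = -18.61838°
λ₂ = λ₁ + atan2(sin θ sin δ cos φ₁, cos δ − sin φ₁ sin φ₂) = -17.25205°

17.252°W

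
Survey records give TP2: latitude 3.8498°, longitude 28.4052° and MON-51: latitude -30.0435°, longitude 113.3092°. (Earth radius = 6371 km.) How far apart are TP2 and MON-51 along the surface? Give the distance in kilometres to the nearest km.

9733 km

Δφ = -33.8933°,  Δλ = 84.9040°
a = sin²(Δφ/2) + cos φ₁ cos φ₂ sin²(Δλ/2) = 0.478449
c = 2·arcsin(√a) = 1.527680 rad = 87.5296°
d = R·c = 6371 × 1.527680 = 9732.9 km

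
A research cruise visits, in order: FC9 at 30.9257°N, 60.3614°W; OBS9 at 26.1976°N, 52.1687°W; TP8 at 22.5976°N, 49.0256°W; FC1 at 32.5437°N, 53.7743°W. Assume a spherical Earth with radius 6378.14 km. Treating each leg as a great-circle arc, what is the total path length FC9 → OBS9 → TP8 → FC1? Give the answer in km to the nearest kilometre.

2672 km

FC9→OBS9: c = 0.150197 rad, d = 957.98 km
OBS9→TP8: c = 0.080264 rad, d = 511.93 km
TP8→FC1: c = 0.188432 rad, d = 1201.84 km
Total = 957.98 + 511.93 + 1201.84 = 2671.75 km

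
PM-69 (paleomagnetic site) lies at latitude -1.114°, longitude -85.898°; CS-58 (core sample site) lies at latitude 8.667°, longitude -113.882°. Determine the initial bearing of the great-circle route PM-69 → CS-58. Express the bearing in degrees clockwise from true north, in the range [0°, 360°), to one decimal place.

289.9°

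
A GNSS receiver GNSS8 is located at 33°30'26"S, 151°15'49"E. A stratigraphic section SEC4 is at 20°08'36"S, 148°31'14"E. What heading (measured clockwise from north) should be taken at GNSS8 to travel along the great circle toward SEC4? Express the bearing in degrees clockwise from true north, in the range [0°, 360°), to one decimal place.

GNSS8: φ = -33.50722°, λ = +151.26361°
SEC4: φ = -20.14333°, λ = +148.52056°
Δλ = -2.7431°
y = sin Δλ · cos φ₂ = -0.044930
x = cos φ₁ sin φ₂ − sin φ₁ cos φ₂ cos Δλ = 0.230541
θ = atan2(y, x) = -11.0281° → 348.9719° (mod 360°)

349.0°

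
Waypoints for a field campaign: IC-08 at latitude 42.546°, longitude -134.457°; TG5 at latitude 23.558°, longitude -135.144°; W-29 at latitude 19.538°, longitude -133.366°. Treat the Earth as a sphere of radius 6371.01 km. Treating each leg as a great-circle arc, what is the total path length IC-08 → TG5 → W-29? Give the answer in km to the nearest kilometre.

IC-08→TG5: c = 0.331552 rad, d = 2112.32 km
TG5→W-29: c = 0.075864 rad, d = 483.33 km
Total = 2112.32 + 483.33 = 2595.65 km

2596 km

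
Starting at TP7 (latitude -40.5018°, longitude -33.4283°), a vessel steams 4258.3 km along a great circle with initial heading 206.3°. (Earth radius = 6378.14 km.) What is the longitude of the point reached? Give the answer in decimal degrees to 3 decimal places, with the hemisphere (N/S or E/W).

82.647°W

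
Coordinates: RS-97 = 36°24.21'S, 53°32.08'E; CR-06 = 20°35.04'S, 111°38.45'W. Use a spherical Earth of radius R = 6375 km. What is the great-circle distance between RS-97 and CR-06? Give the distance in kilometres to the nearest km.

13498 km

RS-97: φ = -36.40350°, λ = +53.53467°
CR-06: φ = -20.58400°, λ = -111.64083°
Δφ = 15.8195°,  Δλ = -165.1755°
a = sin²(Δφ/2) + cos φ₁ cos φ₂ sin²(Δλ/2) = 0.759871
c = 2·arcsin(√a) = 2.117345 rad = 121.3149°
d = R·c = 6375 × 2.117345 = 13498.1 km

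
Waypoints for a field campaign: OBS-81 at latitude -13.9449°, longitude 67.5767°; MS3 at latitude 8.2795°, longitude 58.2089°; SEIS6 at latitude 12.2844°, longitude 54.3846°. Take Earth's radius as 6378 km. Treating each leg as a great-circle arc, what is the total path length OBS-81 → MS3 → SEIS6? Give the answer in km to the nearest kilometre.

3293 km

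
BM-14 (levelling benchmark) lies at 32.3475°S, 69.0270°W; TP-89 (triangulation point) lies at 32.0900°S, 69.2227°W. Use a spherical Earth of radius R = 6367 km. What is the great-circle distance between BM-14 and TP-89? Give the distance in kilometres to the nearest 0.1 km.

34.0 km

Δφ = 0.2575°,  Δλ = -0.1957°
a = sin²(Δφ/2) + cos φ₁ cos φ₂ sin²(Δλ/2) = 0.000007
c = 2·arcsin(√a) = 0.005343 rad = 0.3061°
d = R·c = 6367 × 0.005343 = 34.0 km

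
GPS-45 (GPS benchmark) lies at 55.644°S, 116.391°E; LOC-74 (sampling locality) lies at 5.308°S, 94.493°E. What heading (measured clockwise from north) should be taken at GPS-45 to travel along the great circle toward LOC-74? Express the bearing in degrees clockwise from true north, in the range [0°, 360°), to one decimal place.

Δλ = -21.8980°
y = sin Δλ · cos φ₂ = -0.371356
x = cos φ₁ sin φ₂ − sin φ₁ cos φ₂ cos Δλ = 0.710492
θ = atan2(y, x) = -27.5949° → 332.4051° (mod 360°)

332.4°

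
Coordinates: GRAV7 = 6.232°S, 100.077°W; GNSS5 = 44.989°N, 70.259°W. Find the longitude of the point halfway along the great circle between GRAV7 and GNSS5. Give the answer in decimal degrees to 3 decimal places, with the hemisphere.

87.738°W

Bx = cos φ₂ cos Δλ = 0.613610,  By = cos φ₂ sin Δλ = 0.351674
φₘ = atan2(sin φ₁ + sin φ₂, √((cos φ₁ + Bx)² + By²)) = 19.98233°
λₘ = λ₁ + atan2(By, cos φ₁ + Bx) = -87.73827°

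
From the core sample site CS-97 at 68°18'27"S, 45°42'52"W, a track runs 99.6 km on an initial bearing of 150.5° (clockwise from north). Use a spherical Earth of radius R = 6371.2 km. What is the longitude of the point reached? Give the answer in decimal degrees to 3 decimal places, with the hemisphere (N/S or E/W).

44.479°W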